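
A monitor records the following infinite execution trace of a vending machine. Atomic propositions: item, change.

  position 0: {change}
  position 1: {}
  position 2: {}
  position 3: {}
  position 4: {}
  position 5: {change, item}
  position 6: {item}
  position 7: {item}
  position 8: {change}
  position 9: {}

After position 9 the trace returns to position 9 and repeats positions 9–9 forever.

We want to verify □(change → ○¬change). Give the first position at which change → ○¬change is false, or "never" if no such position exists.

change → ○¬change holds at every position 0..9, and those are all the positions the trace ever visits, so the invariant □(change → ○¬change) is never violated.

never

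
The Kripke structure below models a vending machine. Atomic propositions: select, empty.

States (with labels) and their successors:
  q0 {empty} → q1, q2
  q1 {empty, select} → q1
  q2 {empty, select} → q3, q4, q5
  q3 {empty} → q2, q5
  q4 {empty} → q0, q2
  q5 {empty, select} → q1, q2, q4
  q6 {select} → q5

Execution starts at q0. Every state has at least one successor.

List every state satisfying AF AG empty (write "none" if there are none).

States satisfying AG empty: {q0, q1, q2, q3, q4, q5}.
States satisfying AF AG empty: {q0, q1, q2, q3, q4, q5, q6}.

{q0, q1, q2, q3, q4, q5, q6}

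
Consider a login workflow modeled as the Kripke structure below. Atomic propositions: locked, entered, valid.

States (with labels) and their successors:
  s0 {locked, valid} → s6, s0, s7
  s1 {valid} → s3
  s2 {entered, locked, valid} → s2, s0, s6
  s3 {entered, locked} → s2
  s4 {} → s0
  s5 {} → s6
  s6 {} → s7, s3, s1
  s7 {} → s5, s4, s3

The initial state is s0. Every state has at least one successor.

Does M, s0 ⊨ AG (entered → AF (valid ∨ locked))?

Yes

States satisfying entered → AF (valid ∨ locked): {s0, s1, s2, s3, s4, s5, s6, s7}.
States satisfying AG (entered → AF (valid ∨ locked)): {s0, s1, s2, s3, s4, s5, s6, s7}.
Every state reachable from s0 satisfies entered → AF (valid ∨ locked).
s0 ∈ Sat(AG (entered → AF (valid ∨ locked))).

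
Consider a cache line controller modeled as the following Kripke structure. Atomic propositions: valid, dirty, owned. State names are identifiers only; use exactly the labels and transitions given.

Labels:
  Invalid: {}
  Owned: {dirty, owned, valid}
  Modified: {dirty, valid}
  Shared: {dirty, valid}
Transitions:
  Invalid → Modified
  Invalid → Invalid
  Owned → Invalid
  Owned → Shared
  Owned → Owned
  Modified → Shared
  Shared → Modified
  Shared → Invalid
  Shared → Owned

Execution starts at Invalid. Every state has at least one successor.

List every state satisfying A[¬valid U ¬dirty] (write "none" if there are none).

{Invalid}

States satisfying ¬valid: {Invalid}.
States satisfying ¬dirty: {Invalid}.
States satisfying A[¬valid U ¬dirty]: {Invalid}.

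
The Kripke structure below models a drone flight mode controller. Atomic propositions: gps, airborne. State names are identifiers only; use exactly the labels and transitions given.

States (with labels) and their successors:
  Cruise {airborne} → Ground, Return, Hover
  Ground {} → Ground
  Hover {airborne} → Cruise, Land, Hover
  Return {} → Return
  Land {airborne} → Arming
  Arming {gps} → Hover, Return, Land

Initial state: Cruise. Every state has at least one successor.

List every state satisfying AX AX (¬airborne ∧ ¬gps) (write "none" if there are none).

{Ground, Return}

States satisfying AX (¬airborne ∧ ¬gps): {Ground, Return}.
States satisfying AX AX (¬airborne ∧ ¬gps): {Ground, Return}.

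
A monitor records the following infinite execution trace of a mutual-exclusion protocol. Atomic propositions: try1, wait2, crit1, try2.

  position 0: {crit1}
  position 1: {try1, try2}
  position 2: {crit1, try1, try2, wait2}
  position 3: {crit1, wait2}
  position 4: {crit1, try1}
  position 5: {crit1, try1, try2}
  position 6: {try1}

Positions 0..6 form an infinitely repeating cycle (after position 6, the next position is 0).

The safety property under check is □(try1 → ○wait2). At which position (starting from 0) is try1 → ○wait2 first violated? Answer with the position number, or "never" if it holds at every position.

4

Check try1 → ○wait2 at each position in order: 0 ✓, 1 ✓, 2 ✓, 3 ✓.
At position 4 the labels are {crit1, try1} and the next position 5 has {crit1, try1, try2}, so try1 → ○wait2 is false there. This is the first violation.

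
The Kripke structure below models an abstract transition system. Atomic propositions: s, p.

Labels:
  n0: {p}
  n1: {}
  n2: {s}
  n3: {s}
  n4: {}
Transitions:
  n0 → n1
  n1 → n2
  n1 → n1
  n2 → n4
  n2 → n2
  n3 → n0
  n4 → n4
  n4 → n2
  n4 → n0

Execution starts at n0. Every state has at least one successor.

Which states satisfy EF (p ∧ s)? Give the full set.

none

States satisfying p ∧ s: ∅.
States satisfying EF (p ∧ s): ∅.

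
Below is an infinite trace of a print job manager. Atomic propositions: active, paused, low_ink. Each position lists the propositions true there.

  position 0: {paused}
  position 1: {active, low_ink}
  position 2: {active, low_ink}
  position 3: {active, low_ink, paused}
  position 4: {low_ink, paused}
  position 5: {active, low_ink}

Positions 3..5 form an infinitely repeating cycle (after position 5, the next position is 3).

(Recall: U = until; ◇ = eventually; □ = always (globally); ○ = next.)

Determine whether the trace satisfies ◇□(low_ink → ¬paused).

□(low_ink → ¬paused) is false at every position 0..5, so it never becomes true and ◇□(low_ink → ¬paused) fails.

Violated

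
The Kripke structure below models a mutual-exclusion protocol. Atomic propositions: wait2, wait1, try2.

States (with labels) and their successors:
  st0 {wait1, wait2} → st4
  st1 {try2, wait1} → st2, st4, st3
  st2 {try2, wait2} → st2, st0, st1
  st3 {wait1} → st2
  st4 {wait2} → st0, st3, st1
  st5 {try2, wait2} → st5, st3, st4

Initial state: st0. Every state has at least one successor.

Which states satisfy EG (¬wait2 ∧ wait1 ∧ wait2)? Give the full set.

States satisfying ¬wait2 ∧ wait1 ∧ wait2: ∅.
States satisfying EG (¬wait2 ∧ wait1 ∧ wait2): ∅.

none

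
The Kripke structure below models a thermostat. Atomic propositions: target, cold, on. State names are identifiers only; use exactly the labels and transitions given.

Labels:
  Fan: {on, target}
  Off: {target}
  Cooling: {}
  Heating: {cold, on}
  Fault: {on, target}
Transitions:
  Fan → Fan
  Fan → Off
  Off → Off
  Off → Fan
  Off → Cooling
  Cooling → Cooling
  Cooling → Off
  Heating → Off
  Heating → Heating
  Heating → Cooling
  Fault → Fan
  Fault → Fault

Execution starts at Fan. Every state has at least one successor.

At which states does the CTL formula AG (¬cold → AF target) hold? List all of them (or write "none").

none

States satisfying ¬cold → AF target: {Fan, Off, Heating, Fault}.
States satisfying AG (¬cold → AF target): ∅.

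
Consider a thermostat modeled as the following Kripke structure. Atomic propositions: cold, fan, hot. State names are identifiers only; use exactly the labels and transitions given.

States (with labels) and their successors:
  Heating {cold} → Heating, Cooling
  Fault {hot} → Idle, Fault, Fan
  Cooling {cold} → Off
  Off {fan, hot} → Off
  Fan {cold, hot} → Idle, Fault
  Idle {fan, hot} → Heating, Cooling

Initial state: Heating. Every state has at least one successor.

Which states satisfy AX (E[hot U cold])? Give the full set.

States satisfying E[hot U cold]: {Heating, Fault, Cooling, Fan, Idle}.
States satisfying AX (E[hot U cold]): {Heating, Fault, Fan, Idle}.

{Heating, Fault, Fan, Idle}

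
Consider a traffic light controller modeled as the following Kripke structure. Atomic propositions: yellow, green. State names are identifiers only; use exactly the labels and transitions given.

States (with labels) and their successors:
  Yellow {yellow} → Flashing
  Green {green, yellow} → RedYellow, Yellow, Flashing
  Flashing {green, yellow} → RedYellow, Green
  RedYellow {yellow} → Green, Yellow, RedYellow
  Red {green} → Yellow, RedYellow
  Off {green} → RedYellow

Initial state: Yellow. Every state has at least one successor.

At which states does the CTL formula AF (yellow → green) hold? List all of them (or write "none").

States satisfying yellow → green: {Green, Flashing, Red, Off}.
States satisfying AF (yellow → green): {Yellow, Green, Flashing, Red, Off}.

{Yellow, Green, Flashing, Red, Off}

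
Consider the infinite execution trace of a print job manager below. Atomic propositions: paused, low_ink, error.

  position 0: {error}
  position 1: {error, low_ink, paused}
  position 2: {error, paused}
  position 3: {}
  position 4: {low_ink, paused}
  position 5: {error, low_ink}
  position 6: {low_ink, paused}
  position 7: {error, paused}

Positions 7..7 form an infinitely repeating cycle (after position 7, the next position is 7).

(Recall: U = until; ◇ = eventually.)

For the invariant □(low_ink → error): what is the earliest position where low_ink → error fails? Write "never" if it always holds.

Check low_ink → error at each position in order: 0 ✓, 1 ✓, 2 ✓, 3 ✓.
At position 4 the labels are {low_ink, paused}, so low_ink → error is false there. This is the first violation.

4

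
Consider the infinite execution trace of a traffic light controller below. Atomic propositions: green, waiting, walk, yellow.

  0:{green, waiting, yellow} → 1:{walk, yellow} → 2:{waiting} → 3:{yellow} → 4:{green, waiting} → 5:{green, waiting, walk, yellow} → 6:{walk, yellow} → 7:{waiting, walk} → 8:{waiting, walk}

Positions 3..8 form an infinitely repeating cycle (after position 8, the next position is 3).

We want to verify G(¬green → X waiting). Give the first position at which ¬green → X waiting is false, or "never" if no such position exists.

Check ¬green → X waiting at each position in order: 0 ✓, 1 ✓.
At position 2 the labels are {waiting} and the next position 3 has {yellow}, so ¬green → X waiting is false there. This is the first violation.

2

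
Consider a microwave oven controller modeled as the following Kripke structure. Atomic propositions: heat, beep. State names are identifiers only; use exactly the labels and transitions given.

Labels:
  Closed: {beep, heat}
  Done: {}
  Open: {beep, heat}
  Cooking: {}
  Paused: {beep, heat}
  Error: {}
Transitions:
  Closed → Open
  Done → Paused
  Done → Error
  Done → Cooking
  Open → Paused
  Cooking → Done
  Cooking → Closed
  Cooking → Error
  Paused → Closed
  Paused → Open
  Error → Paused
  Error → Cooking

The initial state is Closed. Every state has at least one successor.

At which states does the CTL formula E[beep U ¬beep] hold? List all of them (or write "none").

{Done, Cooking, Error}

States satisfying beep: {Closed, Open, Paused}.
States satisfying ¬beep: {Done, Cooking, Error}.
States satisfying E[beep U ¬beep]: {Done, Cooking, Error}.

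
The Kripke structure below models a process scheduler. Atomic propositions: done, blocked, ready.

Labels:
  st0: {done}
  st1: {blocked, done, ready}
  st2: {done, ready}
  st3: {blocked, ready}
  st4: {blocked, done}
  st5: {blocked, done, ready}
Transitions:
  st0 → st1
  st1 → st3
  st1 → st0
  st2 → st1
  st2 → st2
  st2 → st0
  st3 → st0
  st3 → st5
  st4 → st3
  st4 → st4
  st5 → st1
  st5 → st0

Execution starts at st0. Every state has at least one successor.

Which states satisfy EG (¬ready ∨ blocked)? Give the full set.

States satisfying ¬ready ∨ blocked: {st0, st1, st3, st4, st5}.
States satisfying EG (¬ready ∨ blocked): {st0, st1, st3, st4, st5}.

{st0, st1, st3, st4, st5}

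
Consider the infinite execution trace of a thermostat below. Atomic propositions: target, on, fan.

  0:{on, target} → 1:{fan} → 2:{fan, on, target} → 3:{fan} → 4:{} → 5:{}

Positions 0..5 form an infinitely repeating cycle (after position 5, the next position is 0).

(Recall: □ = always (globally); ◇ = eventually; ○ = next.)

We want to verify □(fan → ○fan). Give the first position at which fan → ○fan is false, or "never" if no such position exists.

Check fan → ○fan at each position in order: 0 ✓, 1 ✓, 2 ✓.
At position 3 the labels are {fan} and the next position 4 has {}, so fan → ○fan is false there. This is the first violation.

3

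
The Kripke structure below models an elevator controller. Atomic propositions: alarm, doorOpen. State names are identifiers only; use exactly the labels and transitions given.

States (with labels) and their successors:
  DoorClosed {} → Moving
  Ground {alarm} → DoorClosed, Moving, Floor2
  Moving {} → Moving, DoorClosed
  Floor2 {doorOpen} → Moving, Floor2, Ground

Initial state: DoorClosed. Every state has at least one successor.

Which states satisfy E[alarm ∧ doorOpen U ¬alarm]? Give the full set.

{DoorClosed, Moving, Floor2}

States satisfying alarm ∧ doorOpen: ∅.
States satisfying ¬alarm: {DoorClosed, Moving, Floor2}.
States satisfying E[alarm ∧ doorOpen U ¬alarm]: {DoorClosed, Moving, Floor2}.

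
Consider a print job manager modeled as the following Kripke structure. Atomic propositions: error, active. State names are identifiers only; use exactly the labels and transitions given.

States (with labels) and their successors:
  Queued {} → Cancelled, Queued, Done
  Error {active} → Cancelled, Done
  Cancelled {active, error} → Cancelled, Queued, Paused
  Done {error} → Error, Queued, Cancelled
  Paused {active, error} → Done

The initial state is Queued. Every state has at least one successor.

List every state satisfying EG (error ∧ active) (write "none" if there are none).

States satisfying error ∧ active: {Cancelled, Paused}.
States satisfying EG (error ∧ active): {Cancelled}.

{Cancelled}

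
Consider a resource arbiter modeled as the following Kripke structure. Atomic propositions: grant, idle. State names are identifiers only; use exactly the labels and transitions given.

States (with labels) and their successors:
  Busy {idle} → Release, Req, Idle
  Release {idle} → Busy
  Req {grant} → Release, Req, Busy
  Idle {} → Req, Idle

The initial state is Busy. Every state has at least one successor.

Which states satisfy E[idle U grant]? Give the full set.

{Busy, Release, Req}

States satisfying idle: {Busy, Release}.
States satisfying grant: {Req}.
States satisfying E[idle U grant]: {Busy, Release, Req}.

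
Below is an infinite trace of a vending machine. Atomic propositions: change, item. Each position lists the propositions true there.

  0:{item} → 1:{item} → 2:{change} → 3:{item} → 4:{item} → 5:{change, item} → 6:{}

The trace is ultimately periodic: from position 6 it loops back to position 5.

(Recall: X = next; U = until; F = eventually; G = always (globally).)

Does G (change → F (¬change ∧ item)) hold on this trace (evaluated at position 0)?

change → F (¬change ∧ item) must hold at every position from 0 onward. It fails at position 5, so G (change → F (¬change ∧ item)) is false.
Positions where change holds: 2, 5.
Check F (¬change ∧ item) at each: 2→ok, 5→fails.

Does not hold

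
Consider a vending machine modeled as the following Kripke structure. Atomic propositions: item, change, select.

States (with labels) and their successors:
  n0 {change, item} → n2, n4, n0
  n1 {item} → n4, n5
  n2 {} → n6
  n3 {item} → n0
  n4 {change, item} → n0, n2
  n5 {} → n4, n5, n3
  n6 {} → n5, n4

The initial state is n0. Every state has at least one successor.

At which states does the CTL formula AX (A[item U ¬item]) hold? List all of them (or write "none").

States satisfying A[item U ¬item]: {n2, n5, n6}.
States satisfying AX (A[item U ¬item]): {n2}.

{n2}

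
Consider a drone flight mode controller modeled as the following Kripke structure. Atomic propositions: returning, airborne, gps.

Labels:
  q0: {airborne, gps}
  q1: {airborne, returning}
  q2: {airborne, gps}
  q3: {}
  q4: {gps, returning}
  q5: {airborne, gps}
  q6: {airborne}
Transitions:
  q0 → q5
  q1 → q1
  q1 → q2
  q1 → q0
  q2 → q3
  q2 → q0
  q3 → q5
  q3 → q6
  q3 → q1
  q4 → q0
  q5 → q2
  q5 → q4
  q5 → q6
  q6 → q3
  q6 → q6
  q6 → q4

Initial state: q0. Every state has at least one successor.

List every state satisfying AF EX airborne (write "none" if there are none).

States satisfying EX airborne: {q0, q1, q2, q3, q4, q5, q6}.
States satisfying AF EX airborne: {q0, q1, q2, q3, q4, q5, q6}.

{q0, q1, q2, q3, q4, q5, q6}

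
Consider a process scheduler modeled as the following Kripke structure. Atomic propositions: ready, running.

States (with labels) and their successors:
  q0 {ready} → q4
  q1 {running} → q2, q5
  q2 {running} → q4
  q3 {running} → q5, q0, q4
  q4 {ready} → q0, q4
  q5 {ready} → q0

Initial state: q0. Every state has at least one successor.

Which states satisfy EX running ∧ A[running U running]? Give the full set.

States satisfying running: {q1, q2, q3}.
States satisfying EX running: {q1}.
States satisfying A[running U running]: {q1, q2, q3}.
States satisfying EX running ∧ A[running U running]: {q1}.

{q1}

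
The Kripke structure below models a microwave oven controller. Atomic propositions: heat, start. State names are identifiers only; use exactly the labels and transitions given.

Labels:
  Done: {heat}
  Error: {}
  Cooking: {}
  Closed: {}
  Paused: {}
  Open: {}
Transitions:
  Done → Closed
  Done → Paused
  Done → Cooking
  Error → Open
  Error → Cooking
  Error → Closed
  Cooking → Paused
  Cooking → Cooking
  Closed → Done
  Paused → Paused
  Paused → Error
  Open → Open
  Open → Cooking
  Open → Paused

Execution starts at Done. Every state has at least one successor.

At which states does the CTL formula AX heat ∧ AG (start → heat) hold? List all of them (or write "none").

States satisfying heat: {Done}.
States satisfying AX heat: {Closed}.
States satisfying start → heat: {Done, Error, Cooking, Closed, Paused, Open}.
States satisfying AG (start → heat): {Done, Error, Cooking, Closed, Paused, Open}.
States satisfying AX heat ∧ AG (start → heat): {Closed}.

{Closed}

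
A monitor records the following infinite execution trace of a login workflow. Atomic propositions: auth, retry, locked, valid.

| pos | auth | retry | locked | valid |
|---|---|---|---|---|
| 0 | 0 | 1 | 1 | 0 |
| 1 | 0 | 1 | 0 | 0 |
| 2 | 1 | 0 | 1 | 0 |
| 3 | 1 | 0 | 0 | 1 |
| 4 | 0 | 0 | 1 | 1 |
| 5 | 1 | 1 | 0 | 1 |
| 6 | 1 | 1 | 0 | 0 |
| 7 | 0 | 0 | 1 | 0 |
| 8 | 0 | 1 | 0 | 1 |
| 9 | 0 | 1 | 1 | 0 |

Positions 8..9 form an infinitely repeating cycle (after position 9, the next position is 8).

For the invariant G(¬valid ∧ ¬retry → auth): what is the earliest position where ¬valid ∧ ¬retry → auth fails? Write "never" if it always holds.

7

Check ¬valid ∧ ¬retry → auth at each position in order: 0 ✓, 1 ✓, 2 ✓, 3 ✓, 4 ✓, 5 ✓, 6 ✓.
At position 7 the labels are {locked}, so ¬valid ∧ ¬retry → auth is false there. This is the first violation.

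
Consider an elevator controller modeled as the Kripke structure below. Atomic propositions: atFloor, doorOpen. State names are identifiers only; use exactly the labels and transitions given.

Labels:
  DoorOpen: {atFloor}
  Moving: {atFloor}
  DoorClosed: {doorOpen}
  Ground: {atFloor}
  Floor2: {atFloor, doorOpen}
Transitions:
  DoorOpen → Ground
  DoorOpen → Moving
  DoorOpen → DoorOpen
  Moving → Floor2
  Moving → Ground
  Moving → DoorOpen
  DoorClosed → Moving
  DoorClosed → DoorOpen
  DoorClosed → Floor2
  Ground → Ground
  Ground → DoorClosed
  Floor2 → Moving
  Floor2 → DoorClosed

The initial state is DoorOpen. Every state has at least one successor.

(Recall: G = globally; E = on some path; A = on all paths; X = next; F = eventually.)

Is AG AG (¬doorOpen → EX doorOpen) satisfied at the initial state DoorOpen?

Does not hold

States satisfying AG (¬doorOpen → EX doorOpen): ∅.
States satisfying AG AG (¬doorOpen → EX doorOpen): ∅.
DoorClosed is reachable from DoorOpen and violates AG (¬doorOpen → EX doorOpen), so AG fails at DoorOpen.
DoorOpen ∉ Sat(AG AG (¬doorOpen → EX doorOpen)).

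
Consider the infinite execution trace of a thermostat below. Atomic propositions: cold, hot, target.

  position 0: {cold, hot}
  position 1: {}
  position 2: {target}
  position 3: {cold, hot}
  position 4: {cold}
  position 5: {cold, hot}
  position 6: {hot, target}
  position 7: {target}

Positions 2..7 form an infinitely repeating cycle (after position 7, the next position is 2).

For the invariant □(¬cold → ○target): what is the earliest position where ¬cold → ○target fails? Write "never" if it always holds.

Check ¬cold → ○target at each position in order: 0 ✓, 1 ✓.
At position 2 the labels are {target} and the next position 3 has {cold, hot}, so ¬cold → ○target is false there. This is the first violation.

2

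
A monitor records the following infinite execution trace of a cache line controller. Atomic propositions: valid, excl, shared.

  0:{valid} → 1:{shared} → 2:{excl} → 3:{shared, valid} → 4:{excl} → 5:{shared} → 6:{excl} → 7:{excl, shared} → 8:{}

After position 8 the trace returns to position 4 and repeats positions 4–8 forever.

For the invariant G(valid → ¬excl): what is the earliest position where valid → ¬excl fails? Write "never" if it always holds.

never

valid → ¬excl holds at every position 0..8, and those are all the positions the trace ever visits, so the invariant G(valid → ¬excl) is never violated.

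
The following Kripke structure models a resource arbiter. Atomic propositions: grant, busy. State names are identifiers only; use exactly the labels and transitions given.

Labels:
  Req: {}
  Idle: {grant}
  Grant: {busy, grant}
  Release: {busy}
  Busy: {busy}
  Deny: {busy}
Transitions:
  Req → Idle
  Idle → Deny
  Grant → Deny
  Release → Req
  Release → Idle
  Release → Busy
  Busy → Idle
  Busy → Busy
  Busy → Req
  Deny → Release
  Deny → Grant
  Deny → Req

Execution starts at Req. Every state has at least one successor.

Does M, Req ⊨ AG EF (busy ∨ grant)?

States satisfying EF (busy ∨ grant): {Req, Idle, Grant, Release, Busy, Deny}.
States satisfying AG EF (busy ∨ grant): {Req, Idle, Grant, Release, Busy, Deny}.
Every state reachable from Req satisfies EF (busy ∨ grant).
Req ∈ Sat(AG EF (busy ∨ grant)).

Yes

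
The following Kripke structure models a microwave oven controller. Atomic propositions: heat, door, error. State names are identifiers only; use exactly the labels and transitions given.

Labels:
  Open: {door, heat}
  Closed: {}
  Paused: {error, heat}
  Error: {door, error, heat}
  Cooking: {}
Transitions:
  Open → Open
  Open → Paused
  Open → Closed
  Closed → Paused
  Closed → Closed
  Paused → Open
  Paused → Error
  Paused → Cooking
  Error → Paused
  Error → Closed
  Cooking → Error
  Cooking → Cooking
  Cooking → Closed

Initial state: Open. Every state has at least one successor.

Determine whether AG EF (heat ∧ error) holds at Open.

Yes

States satisfying EF (heat ∧ error): {Open, Closed, Paused, Error, Cooking}.
States satisfying AG EF (heat ∧ error): {Open, Closed, Paused, Error, Cooking}.
Every state reachable from Open satisfies EF (heat ∧ error).
Open ∈ Sat(AG EF (heat ∧ error)).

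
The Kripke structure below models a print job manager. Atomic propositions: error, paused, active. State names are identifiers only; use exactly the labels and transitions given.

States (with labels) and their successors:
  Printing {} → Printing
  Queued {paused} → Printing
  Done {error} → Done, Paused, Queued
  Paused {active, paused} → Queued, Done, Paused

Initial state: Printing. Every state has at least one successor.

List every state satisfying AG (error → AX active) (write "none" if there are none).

States satisfying error → AX active: {Printing, Queued, Paused}.
States satisfying AG (error → AX active): {Printing, Queued}.

{Printing, Queued}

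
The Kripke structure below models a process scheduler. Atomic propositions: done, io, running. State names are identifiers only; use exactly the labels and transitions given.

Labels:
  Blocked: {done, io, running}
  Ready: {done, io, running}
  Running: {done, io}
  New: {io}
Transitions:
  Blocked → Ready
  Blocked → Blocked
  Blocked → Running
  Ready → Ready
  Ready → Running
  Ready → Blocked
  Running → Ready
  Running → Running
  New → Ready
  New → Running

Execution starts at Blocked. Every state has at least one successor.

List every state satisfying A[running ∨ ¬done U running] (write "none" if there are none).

{Blocked, Ready}

States satisfying running ∨ ¬done: {Blocked, Ready, New}.
States satisfying running: {Blocked, Ready}.
States satisfying A[running ∨ ¬done U running]: {Blocked, Ready}.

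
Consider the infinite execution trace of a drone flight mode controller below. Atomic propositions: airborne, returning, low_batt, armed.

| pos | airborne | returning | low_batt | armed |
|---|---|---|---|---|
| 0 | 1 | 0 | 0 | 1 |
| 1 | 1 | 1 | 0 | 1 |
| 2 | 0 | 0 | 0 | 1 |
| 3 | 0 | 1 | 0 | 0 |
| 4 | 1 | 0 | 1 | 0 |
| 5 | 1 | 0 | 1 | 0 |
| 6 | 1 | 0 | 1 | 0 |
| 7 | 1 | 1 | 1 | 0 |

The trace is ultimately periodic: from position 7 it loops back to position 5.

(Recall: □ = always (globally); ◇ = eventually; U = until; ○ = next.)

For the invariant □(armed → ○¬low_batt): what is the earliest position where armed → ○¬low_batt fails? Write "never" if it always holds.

armed → ○¬low_batt holds at every position 0..7, and those are all the positions the trace ever visits, so the invariant □(armed → ○¬low_batt) is never violated.

never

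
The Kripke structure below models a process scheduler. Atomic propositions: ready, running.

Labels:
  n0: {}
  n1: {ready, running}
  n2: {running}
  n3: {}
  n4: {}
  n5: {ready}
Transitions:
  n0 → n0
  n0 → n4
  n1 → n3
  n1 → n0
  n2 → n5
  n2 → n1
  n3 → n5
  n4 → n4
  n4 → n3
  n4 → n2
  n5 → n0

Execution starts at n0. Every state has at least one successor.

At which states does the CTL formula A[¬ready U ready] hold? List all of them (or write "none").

{n1, n2, n3, n5}

States satisfying ¬ready: {n0, n2, n3, n4}.
States satisfying ready: {n1, n5}.
States satisfying A[¬ready U ready]: {n1, n2, n3, n5}.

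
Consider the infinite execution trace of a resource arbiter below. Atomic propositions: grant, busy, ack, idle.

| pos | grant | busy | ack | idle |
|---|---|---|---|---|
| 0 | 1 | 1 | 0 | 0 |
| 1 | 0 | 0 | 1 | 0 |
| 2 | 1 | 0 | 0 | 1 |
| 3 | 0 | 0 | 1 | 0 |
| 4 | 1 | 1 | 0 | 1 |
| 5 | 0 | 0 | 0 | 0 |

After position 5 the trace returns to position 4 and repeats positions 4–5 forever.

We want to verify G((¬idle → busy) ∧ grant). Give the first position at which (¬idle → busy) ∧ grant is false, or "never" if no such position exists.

Check (¬idle → busy) ∧ grant at each position in order: 0 ✓.
At position 1 the labels are {ack}, so (¬idle → busy) ∧ grant is false there. This is the first violation.

1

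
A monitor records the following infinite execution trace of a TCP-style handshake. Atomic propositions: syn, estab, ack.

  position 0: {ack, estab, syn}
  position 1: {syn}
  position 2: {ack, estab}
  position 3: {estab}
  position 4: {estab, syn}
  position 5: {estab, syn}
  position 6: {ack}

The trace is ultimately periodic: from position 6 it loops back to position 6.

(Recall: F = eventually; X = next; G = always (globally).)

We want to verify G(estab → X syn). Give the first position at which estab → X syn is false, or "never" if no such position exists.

2

Check estab → X syn at each position in order: 0 ✓, 1 ✓.
At position 2 the labels are {ack, estab} and the next position 3 has {estab}, so estab → X syn is false there. This is the first violation.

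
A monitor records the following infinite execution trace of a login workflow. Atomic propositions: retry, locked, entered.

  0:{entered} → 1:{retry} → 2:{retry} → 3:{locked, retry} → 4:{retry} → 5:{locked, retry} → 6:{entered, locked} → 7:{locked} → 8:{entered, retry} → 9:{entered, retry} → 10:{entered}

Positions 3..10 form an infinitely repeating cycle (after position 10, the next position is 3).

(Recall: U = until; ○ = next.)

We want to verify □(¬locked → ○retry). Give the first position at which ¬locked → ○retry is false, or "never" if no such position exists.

9

Check ¬locked → ○retry at each position in order: 0 ✓, 1 ✓, 2 ✓, 3 ✓, 4 ✓, 5 ✓, 6 ✓, 7 ✓, 8 ✓.
At position 9 the labels are {entered, retry} and the next position 10 has {entered}, so ¬locked → ○retry is false there. This is the first violation.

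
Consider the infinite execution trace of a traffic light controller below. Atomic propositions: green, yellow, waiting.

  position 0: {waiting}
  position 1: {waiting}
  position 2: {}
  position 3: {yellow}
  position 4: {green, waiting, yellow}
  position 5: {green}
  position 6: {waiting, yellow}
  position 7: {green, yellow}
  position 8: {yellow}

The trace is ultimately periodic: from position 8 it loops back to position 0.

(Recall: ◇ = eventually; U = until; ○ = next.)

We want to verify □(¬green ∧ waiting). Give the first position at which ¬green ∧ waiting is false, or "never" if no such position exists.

Check ¬green ∧ waiting at each position in order: 0 ✓, 1 ✓.
At position 2 the labels are {}, so ¬green ∧ waiting is false there. This is the first violation.

2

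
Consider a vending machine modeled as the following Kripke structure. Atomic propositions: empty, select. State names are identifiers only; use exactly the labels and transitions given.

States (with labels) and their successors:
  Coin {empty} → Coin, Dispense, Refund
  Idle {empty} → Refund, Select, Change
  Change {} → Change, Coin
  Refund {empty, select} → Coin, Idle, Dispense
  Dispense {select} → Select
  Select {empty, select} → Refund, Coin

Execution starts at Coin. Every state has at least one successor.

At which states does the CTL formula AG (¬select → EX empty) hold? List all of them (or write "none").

{Coin, Idle, Change, Refund, Dispense, Select}

States satisfying ¬select → EX empty: {Coin, Idle, Change, Refund, Dispense, Select}.
States satisfying AG (¬select → EX empty): {Coin, Idle, Change, Refund, Dispense, Select}.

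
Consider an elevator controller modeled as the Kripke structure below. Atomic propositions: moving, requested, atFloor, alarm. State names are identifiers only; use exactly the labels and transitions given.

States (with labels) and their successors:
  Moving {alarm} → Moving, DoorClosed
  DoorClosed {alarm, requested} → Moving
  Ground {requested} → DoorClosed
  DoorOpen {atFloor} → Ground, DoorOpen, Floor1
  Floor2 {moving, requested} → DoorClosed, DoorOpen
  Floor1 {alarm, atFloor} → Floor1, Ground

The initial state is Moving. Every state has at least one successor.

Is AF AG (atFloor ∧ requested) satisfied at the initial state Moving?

States satisfying AG (atFloor ∧ requested): ∅.
States satisfying AF AG (atFloor ∧ requested): ∅.
There is a path from Moving along which AG (atFloor ∧ requested) never holds.
Moving ∉ Sat(AF AG (atFloor ∧ requested)).

Violated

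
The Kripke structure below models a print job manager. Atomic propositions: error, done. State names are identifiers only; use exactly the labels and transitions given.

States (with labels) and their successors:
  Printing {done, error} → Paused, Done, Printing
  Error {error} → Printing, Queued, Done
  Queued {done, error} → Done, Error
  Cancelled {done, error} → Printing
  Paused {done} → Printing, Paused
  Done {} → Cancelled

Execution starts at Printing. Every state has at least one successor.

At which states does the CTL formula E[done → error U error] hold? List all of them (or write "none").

States satisfying done → error: {Printing, Error, Queued, Cancelled, Done}.
States satisfying error: {Printing, Error, Queued, Cancelled}.
States satisfying E[done → error U error]: {Printing, Error, Queued, Cancelled, Done}.

{Printing, Error, Queued, Cancelled, Done}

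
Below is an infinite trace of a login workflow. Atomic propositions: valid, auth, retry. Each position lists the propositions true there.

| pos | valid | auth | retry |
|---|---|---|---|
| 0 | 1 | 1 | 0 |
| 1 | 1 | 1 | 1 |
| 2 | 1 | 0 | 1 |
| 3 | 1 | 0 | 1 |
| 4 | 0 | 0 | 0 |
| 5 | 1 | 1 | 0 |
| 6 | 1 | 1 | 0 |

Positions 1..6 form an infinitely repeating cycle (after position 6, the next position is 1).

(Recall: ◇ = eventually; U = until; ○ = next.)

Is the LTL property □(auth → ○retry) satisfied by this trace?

auth → ○retry must hold at every position from 0 onward. It fails at position 5, so □(auth → ○retry) is false.
Positions where auth holds: 0, 1, 5, 6.
Check ○retry at each: 0→ok, 1→ok, 5→fails, 6→ok.

No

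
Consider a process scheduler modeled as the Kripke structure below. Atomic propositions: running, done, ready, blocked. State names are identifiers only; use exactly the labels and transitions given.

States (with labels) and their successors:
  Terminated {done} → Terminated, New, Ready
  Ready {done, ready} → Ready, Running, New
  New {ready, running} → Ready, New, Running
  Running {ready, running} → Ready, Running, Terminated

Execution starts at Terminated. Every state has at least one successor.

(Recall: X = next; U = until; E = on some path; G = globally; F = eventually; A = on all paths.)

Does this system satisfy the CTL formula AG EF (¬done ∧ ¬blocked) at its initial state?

Holds

States satisfying EF (¬done ∧ ¬blocked): {Terminated, Ready, New, Running}.
States satisfying AG EF (¬done ∧ ¬blocked): {Terminated, Ready, New, Running}.
Every state reachable from Terminated satisfies EF (¬done ∧ ¬blocked).
Terminated ∈ Sat(AG EF (¬done ∧ ¬blocked)).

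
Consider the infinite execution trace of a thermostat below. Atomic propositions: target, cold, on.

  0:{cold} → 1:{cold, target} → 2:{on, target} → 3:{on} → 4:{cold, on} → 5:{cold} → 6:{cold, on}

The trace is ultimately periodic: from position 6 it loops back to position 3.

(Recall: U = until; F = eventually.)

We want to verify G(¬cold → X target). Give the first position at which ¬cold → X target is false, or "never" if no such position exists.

Check ¬cold → X target at each position in order: 0 ✓, 1 ✓.
At position 2 the labels are {on, target} and the next position 3 has {on}, so ¬cold → X target is false there. This is the first violation.

2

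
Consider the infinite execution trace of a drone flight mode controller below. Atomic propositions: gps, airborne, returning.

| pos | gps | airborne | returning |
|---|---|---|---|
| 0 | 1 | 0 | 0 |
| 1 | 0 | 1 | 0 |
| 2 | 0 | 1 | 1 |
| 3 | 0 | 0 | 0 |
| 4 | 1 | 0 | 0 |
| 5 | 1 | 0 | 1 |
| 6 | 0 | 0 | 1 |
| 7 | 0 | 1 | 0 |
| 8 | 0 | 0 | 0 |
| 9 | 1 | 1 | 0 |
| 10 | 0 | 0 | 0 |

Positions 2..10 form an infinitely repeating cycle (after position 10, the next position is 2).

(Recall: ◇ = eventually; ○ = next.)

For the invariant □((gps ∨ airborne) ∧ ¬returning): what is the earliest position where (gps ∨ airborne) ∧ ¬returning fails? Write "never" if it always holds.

2

Check (gps ∨ airborne) ∧ ¬returning at each position in order: 0 ✓, 1 ✓.
At position 2 the labels are {airborne, returning}, so (gps ∨ airborne) ∧ ¬returning is false there. This is the first violation.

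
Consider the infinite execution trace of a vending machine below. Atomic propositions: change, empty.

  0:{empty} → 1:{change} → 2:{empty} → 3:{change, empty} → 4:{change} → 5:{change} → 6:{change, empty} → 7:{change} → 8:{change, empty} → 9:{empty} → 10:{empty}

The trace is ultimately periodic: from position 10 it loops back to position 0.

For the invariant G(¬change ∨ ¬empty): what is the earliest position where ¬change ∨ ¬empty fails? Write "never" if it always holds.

Check ¬change ∨ ¬empty at each position in order: 0 ✓, 1 ✓, 2 ✓.
At position 3 the labels are {change, empty}, so ¬change ∨ ¬empty is false there. This is the first violation.

3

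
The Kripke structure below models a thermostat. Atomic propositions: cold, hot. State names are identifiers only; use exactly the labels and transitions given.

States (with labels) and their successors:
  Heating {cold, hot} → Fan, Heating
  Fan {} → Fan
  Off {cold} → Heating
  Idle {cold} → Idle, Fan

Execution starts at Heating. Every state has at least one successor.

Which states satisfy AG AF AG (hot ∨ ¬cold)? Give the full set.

States satisfying AF AG (hot ∨ ¬cold): {Heating, Fan, Off}.
States satisfying AG AF AG (hot ∨ ¬cold): {Heating, Fan, Off}.

{Heating, Fan, Off}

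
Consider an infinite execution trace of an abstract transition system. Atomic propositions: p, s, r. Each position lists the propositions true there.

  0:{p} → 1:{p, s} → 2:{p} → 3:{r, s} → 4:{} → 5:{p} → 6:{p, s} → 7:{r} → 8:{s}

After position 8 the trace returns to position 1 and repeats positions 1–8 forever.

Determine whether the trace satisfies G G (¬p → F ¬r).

G (¬p → F ¬r) holds at every position 0..8, and those are all positions ever visited, so G G (¬p → F ¬r) holds.

Satisfied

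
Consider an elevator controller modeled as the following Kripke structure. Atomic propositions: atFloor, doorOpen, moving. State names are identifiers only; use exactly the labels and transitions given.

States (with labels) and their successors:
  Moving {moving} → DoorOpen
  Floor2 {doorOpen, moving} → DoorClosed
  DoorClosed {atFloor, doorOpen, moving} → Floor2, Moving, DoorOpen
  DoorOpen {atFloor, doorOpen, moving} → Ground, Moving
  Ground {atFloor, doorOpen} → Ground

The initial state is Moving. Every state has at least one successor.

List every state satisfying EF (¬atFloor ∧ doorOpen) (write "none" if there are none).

{Floor2, DoorClosed}

States satisfying ¬atFloor ∧ doorOpen: {Floor2}.
States satisfying EF (¬atFloor ∧ doorOpen): {Floor2, DoorClosed}.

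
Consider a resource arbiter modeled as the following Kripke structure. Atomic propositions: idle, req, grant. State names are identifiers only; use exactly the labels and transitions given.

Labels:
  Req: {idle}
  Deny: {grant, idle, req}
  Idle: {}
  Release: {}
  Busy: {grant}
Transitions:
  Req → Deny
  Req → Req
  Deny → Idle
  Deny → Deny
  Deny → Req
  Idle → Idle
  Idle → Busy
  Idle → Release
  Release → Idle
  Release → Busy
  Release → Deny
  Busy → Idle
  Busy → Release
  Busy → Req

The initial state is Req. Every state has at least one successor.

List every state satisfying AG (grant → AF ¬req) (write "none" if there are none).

States satisfying grant → AF ¬req: {Req, Idle, Release, Busy}.
States satisfying AG (grant → AF ¬req): ∅.

none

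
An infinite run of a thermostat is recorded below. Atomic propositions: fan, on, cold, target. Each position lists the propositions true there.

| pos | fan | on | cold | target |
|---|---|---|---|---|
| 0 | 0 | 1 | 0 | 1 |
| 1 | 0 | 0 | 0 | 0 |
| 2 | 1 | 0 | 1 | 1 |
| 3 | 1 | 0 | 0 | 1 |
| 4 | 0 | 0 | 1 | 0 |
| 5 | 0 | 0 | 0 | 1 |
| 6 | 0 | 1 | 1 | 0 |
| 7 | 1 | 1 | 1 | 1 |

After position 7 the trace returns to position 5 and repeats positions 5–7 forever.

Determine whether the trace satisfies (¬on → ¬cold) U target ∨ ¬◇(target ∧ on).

Walking from position 0: target first holds at position 0, and ¬on → ¬cold holds at every earlier position along the way, so (¬on → ¬cold) U target holds.
At position 0: (¬on → ¬cold) U target is true; ¬◇(target ∧ on) is false; so (¬on → ¬cold) U target ∨ ¬◇(target ∧ on) is true.

Holds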